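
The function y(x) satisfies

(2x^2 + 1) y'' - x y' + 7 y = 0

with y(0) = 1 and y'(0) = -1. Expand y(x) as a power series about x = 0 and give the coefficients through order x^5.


Ansatz: y(x) = sum_{n>=0} a_n x^n, so y'(x) = sum_{n>=1} n a_n x^(n-1) and y''(x) = sum_{n>=2} n(n-1) a_n x^(n-2).
Substitute into P(x) y'' + Q(x) y' + R(x) y = 0 with P(x) = 2x^2 + 1, Q(x) = -x, R(x) = 7, and match powers of x.
Initial conditions: a_0 = 1, a_1 = -1.
Setting the coefficient of each power of x to zero and solving order by order (substituting the coefficients already found):
  x^0: 2 a_2 + 7 a_0 = 0  ->  2 a_2 = -7 a_0 = -7  ->  a_2 = -7/2
  x^1: 6 a_3 + 6 a_1 = 0  ->  6 a_3 = -6 a_1 = 6  ->  a_3 = 1
  x^2: 12 a_4 + 9 a_2 = 0  ->  12 a_4 = -9 a_2 = 63/2  ->  a_4 = 21/8
  x^3: 20 a_5 + 16 a_3 = 0  ->  20 a_5 = -16 a_3 = -16  ->  a_5 = -4/5
Truncated series: y(x) = 1 - x - (7/2) x^2 + x^3 + (21/8) x^4 - (4/5) x^5 + O(x^6).

a_0 = 1; a_1 = -1; a_2 = -7/2; a_3 = 1; a_4 = 21/8; a_5 = -4/5


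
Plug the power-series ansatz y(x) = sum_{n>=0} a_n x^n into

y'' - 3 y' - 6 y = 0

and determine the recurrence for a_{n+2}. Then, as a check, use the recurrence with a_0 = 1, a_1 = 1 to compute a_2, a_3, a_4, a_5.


Substitute y = sum_n a_n x^n.
y''(x) has coefficient (n+2)(n+1) a_{n+2} at x^n;
-3 y'(x) has coefficient -3 (n+1) a_{n+1} at x^n;
-6 y(x) has coefficient -6 a_n at x^n.
Matching x^n: (n+2)(n+1) a_{n+2} - 3 (n+1) a_{n+1} - 6 a_n = 0.
Thus a_{n+2} = [3 (n+1) a_{n+1} + 6 a_n] / ((n+1)(n+2)).

Check with a_0 = 1, a_1 = 1 (apply the recurrence for n = 0, 1, 2, 3): a_0 = 1, a_1 = 1, a_2 = 9/2, a_3 = 11/2, a_4 = 51/8, a_5 = 219/40.

a_(n+2) = [3 (n+1) a_(n+1) + 6 a_n] / ((n+1)(n+2)); check: a_0 = 1, a_1 = 1, a_2 = 9/2, a_3 = 11/2, a_4 = 51/8, a_5 = 219/40


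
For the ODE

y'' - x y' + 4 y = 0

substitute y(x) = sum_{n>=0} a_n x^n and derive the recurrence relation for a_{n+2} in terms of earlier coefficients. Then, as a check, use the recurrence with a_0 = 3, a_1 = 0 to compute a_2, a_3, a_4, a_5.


Substitute y = sum_n a_n x^n.
y''(x) has coefficient (n+2)(n+1) a_{n+2} at x^n;
-x y'(x) has coefficient -n a_n at x^n (shift);
4 y(x) has coefficient 4 a_n at x^n.
Matching x^n: (n+2)(n+1) a_{n+2} + (-n + 4) a_n = 0.
Thus a_{n+2} = (n - 4) / ((n+1)(n+2)) * a_n.

Check with a_0 = 3, a_1 = 0 (apply the recurrence for n = 0, 1, 2, 3): a_0 = 3, a_1 = 0, a_2 = -6, a_3 = 0, a_4 = 1, a_5 = 0.

a_(n+2) = (n - 4) / ((n+1)(n+2)) * a_n; check: a_0 = 3, a_1 = 0, a_2 = -6, a_3 = 0, a_4 = 1, a_5 = 0


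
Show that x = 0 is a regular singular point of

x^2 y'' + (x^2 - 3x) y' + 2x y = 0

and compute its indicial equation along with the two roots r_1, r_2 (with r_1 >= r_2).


Divide by x^2 to reach normal form y'' + P_1(x) y' + P_2(x) y = 0 with P_1(x) = 1 - 3/x and P_2(x) = 2/x.
x = 0 is a singular point because the y'-coefficient 1 - 3/x has a pole at x = 0 and the y-coefficient 2/x has a pole at x = 0.
It is a regular singular point because x P_1(x) = p(x) = x - 3 and x^2 P_2(x) = q(x) = 2x are polynomials, hence analytic at x = 0.
p(0) = -3,  q(0) = 0.
Indicial equation: r(r-1) + p(0) r + q(0) = 0, i.e. r^2 + (p(0) - 1) r + q(0) = 0, i.e. r^2 - 4 r = 0.
Discriminant: (-4)^2 - 4(0) = 16, so r = (4 ± 4)/2.
Solving: r_1 = 4, r_2 = 0.

indicial: r^2 - 4 r = 0; roots r_1 = 4, r_2 = 0


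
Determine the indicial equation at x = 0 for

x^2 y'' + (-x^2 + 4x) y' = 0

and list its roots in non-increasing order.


Divide by x^2 to reach normal form y'' + P_1(x) y' + P_2(x) y = 0 with P_1(x) = -1 + 4/x and P_2(x) = 0.
x = 0 is a singular point because the y'-coefficient -1 + 4/x has a pole at x = 0.
It is a regular singular point because x P_1(x) = p(x) = 4 - x and x^2 P_2(x) = q(x) = 0 are polynomials, hence analytic at x = 0.
p(0) = 4,  q(0) = 0.
Indicial equation: r(r-1) + p(0) r + q(0) = 0, i.e. r^2 + (p(0) - 1) r + q(0) = 0, i.e. r^2 + 3 r = 0.
Discriminant: (3)^2 - 4(0) = 9, so r = (-3 ± 3)/2.
Solving: r_1 = 0, r_2 = -3.

indicial: r^2 + 3 r = 0; roots r_1 = 0, r_2 = -3


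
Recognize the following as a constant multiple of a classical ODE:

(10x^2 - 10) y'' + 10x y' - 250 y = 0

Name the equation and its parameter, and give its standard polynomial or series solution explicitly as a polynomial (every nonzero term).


All three coefficients share the factor -10; dividing through by -10 gives  (1 - x^2) y'' - x y' + 25 y = 0.
This matches the Chebyshev equation (1 - x^2) y'' - x y' + n^2 y = 0 (note the -x y' term, not -2x y') with n^2 = 25, so n = 5; the polynomial solution is T_5(x).
With y = sum_k a_k x^k, matching x^k gives (k+2)(k+1) a_{k+2} = (k^2 - n^2) a_k = (k - 5)(k + 5) a_k. The right side vanishes at k = 5, so the series with the parity of 5 terminates at degree 5.
Standard normalization: leading coefficient of T_n is 2^(n-1), so a_5 = 2^4 = 16. Work downward with a_k = (k+1)(k+2) a_{k+2} / ((k - 5)(k + 5)):
  a_3 = (4)(5)(16) / ((3 - 5)(3 + 5)) = 320/(-16) = -20
  a_1 = (2)(3)(-20) / ((1 - 5)(1 + 5)) = -120/(-24) = 5
Hence T_5(x) = 16 x^5 - 20 x^3 + 5 x.

T_5(x); series = 16 x^5 - 20 x^3 + 5 x


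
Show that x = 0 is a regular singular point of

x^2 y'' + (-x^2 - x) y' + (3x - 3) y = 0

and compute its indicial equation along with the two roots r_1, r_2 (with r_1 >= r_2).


Divide by x^2 to reach normal form y'' + P_1(x) y' + P_2(x) y = 0 with P_1(x) = -1 - 1/x and P_2(x) = 3/x - 3/x^2.
x = 0 is a singular point because the y'-coefficient -1 - 1/x has a pole at x = 0 and the y-coefficient 3/x - 3/x^2 has a pole at x = 0.
It is a regular singular point because x P_1(x) = p(x) = -x - 1 and x^2 P_2(x) = q(x) = 3x - 3 are polynomials, hence analytic at x = 0.
p(0) = -1,  q(0) = -3.
Indicial equation: r(r-1) + p(0) r + q(0) = 0, i.e. r^2 + (p(0) - 1) r + q(0) = 0, i.e. r^2 - 2 r - 3 = 0.
Discriminant: (-2)^2 - 4(-3) = 16, so r = (2 ± 4)/2.
Solving: r_1 = 3, r_2 = -1.

indicial: r^2 - 2 r - 3 = 0; roots r_1 = 3, r_2 = -1


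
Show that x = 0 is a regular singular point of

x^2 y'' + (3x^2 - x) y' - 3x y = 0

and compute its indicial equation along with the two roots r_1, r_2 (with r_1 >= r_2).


Divide by x^2 to reach normal form y'' + P_1(x) y' + P_2(x) y = 0 with P_1(x) = 3 - 1/x and P_2(x) = -3/x.
x = 0 is a singular point because the y'-coefficient 3 - 1/x has a pole at x = 0 and the y-coefficient -3/x has a pole at x = 0.
It is a regular singular point because x P_1(x) = p(x) = 3x - 1 and x^2 P_2(x) = q(x) = -3x are polynomials, hence analytic at x = 0.
p(0) = -1,  q(0) = 0.
Indicial equation: r(r-1) + p(0) r + q(0) = 0, i.e. r^2 + (p(0) - 1) r + q(0) = 0, i.e. r^2 - 2 r = 0.
Discriminant: (-2)^2 - 4(0) = 4, so r = (2 ± 2)/2.
Solving: r_1 = 2, r_2 = 0.

indicial: r^2 - 2 r = 0; roots r_1 = 2, r_2 = 0


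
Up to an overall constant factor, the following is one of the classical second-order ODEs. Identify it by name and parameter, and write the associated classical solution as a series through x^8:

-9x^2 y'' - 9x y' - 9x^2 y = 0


All three coefficients share the factor -9; dividing through by -9 gives  x^2 y'' + x y' + x^2 y = 0.
This matches the Bessel equation x^2 y'' + x y' + (x^2 - nu^2) y = 0 with nu^2 = 0, so nu = 0; the solution bounded at x = 0 is J_0(x).
Frobenius at x = 0: indicial roots ±nu; for r = nu the recurrence k(k + 2nu) c_k = -c_{k-2} gives the standard series J_nu(x) = sum_{k>=0} (-1)^k / (k! (k+nu)!) (x/2)^(2k+nu). Evaluate the first 5 terms:
  k = 0: (-1)^0 / (0! * 0! * 2^0) x^0 = 1/(1*1*1) x^0 = (1) x^0
  k = 1: (-1)^1 / (1! * 1! * 2^2) x^2 = -1/(1*1*4) x^2 = (-1/4) x^2
  k = 2: (-1)^2 / (2! * 2! * 2^4) x^4 = 1/(2*2*16) x^4 = (1/64) x^4
  k = 3: (-1)^3 / (3! * 3! * 2^6) x^6 = -1/(6*6*64) x^6 = (-1/2304) x^6
  k = 4: (-1)^4 / (4! * 4! * 2^8) x^8 = 1/(24*24*256) x^8 = (1/147456) x^8
Hence J_0(x) = x^8/147456 - x^6/2304 + x^4/64 - x^2/4 + 1 + ....

J_0(x); series = x^8/147456 - x^6/2304 + x^4/64 - x^2/4 + 1


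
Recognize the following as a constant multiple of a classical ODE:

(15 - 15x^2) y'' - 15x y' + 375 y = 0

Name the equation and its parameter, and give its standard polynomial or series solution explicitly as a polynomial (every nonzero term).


All three coefficients share the factor 15; dividing through by 15 gives  (1 - x^2) y'' - x y' + 25 y = 0.
This matches the Chebyshev equation (1 - x^2) y'' - x y' + n^2 y = 0 (note the -x y' term, not -2x y') with n^2 = 25, so n = 5; the polynomial solution is T_5(x).
With y = sum_k a_k x^k, matching x^k gives (k+2)(k+1) a_{k+2} = (k^2 - n^2) a_k = (k - 5)(k + 5) a_k. The right side vanishes at k = 5, so the series with the parity of 5 terminates at degree 5.
Standard normalization: leading coefficient of T_n is 2^(n-1), so a_5 = 2^4 = 16. Work downward with a_k = (k+1)(k+2) a_{k+2} / ((k - 5)(k + 5)):
  a_3 = (4)(5)(16) / ((3 - 5)(3 + 5)) = 320/(-16) = -20
  a_1 = (2)(3)(-20) / ((1 - 5)(1 + 5)) = -120/(-24) = 5
Hence T_5(x) = 16 x^5 - 20 x^3 + 5 x.

T_5(x); series = 16 x^5 - 20 x^3 + 5 x


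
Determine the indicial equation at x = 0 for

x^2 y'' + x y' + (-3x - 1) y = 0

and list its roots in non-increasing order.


Divide by x^2 to reach normal form y'' + P_1(x) y' + P_2(x) y = 0 with P_1(x) = 1/x and P_2(x) = -3/x - 1/x^2.
x = 0 is a singular point because the y'-coefficient 1/x has a pole at x = 0 and the y-coefficient -3/x - 1/x^2 has a pole at x = 0.
It is a regular singular point because x P_1(x) = p(x) = 1 and x^2 P_2(x) = q(x) = -3x - 1 are polynomials, hence analytic at x = 0.
p(0) = 1,  q(0) = -1.
Indicial equation: r(r-1) + p(0) r + q(0) = 0, i.e. r^2 + (p(0) - 1) r + q(0) = 0, i.e. r^2 - 1 = 0.
Discriminant: (0)^2 - 4(-1) = 4, so r = (0 ± 2)/2.
Solving: r_1 = 1, r_2 = -1.

indicial: r^2 - 1 = 0; roots r_1 = 1, r_2 = -1


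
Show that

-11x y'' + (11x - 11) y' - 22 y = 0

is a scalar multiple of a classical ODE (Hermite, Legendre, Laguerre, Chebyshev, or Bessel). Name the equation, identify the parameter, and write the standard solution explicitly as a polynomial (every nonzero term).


All three coefficients share the factor -11; dividing through by -11 gives  x y'' + (1 - x) y' + 2 y = 0.
This matches the Laguerre equation x y'' + (1 - x) y' + n y = 0 with n = 2; the polynomial solution is L_2(x).
With y = sum_k a_k x^k, matching x^k gives (k+1)k a_{k+1} + (k+1) a_{k+1} - k a_k + n a_k = 0, i.e. (k+1)^2 a_{k+1} = (k - n) a_k = (k - 2) a_k. The right side vanishes at k = 2, so the series terminates at degree 2.
Standard normalization L_n(0) = 1 gives a_0 = 1. Work upward with a_{k+1} = (k - 2) a_k / (k+1)^2:
  a_1 = (0 - 2)(1) / 1^2 = -2/1 = -2
  a_2 = (1 - 2)(-2) / 2^2 = 2/4 = 1/2
Hence L_2(x) = x^2/2 - 2 x + 1.

L_2(x); series = x^2/2 - 2 x + 1


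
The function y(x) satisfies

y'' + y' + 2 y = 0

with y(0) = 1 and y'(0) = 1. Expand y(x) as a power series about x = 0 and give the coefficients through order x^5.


Ansatz: y(x) = sum_{n>=0} a_n x^n, so y'(x) = sum_{n>=1} n a_n x^(n-1) and y''(x) = sum_{n>=2} n(n-1) a_n x^(n-2).
Substitute into P(x) y'' + Q(x) y' + R(x) y = 0 with P(x) = 1, Q(x) = 1, R(x) = 2, and match powers of x.
Initial conditions: a_0 = 1, a_1 = 1.
Setting the coefficient of each power of x to zero and solving order by order (substituting the coefficients already found):
  x^0: 2 a_2 + a_1 + 2 a_0 = 0  ->  2 a_2 = -a_1 - 2 a_0 = -3  ->  a_2 = -3/2
  x^1: 6 a_3 + 2 a_2 + 2 a_1 = 0  ->  6 a_3 = -2 a_2 - 2 a_1 = 1  ->  a_3 = 1/6
  x^2: 12 a_4 + 3 a_3 + 2 a_2 = 0  ->  12 a_4 = -3 a_3 - 2 a_2 = 5/2  ->  a_4 = 5/24
  x^3: 20 a_5 + 4 a_4 + 2 a_3 = 0  ->  20 a_5 = -4 a_4 - 2 a_3 = -7/6  ->  a_5 = -7/120
Truncated series: y(x) = 1 + x - (3/2) x^2 + (1/6) x^3 + (5/24) x^4 - (7/120) x^5 + O(x^6).

a_0 = 1; a_1 = 1; a_2 = -3/2; a_3 = 1/6; a_4 = 5/24; a_5 = -7/120


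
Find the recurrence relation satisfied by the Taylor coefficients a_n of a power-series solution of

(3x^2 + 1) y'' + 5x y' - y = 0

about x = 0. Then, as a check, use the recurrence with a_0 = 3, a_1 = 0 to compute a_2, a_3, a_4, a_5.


Substitute y = sum_n a_n x^n.
(1 + 3 x^2) y'' contributes (n+2)(n+1) a_{n+2} + 3 n(n-1) a_n at x^n.
5 x y'(x) contributes 5 n a_n at x^n.
-y(x) contributes -1 a_n at x^n.
Matching x^n: (n+2)(n+1) a_{n+2} + (3 n(n-1) + 5 n - 1) a_n = 0.
Thus a_{n+2} = (-3 n(n-1) - 5 n + 1) / ((n+1)(n+2)) * a_n.

Check with a_0 = 3, a_1 = 0 (apply the recurrence for n = 0, 1, 2, 3): a_0 = 3, a_1 = 0, a_2 = 3/2, a_3 = 0, a_4 = -15/8, a_5 = 0.

a_(n+2) = (-3 n(n-1) - 5 n + 1) / ((n+1)(n+2)) * a_n; check: a_0 = 3, a_1 = 0, a_2 = 3/2, a_3 = 0, a_4 = -15/8, a_5 = 0


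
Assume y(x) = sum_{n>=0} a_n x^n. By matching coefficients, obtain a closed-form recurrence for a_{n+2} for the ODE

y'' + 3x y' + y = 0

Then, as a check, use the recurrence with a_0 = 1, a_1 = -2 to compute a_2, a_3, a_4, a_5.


Substitute y = sum_n a_n x^n.
y''(x) has coefficient (n+2)(n+1) a_{n+2} at x^n;
3 x y'(x) has coefficient 3 n a_n at x^n (shift);
y(x) has coefficient 1 a_n at x^n.
Matching x^n: (n+2)(n+1) a_{n+2} + (3n + 1) a_n = 0.
Thus a_{n+2} = (-3n - 1) / ((n+1)(n+2)) * a_n.

Check with a_0 = 1, a_1 = -2 (apply the recurrence for n = 0, 1, 2, 3): a_0 = 1, a_1 = -2, a_2 = -1/2, a_3 = 4/3, a_4 = 7/24, a_5 = -2/3.

a_(n+2) = (-3n - 1) / ((n+1)(n+2)) * a_n; check: a_0 = 1, a_1 = -2, a_2 = -1/2, a_3 = 4/3, a_4 = 7/24, a_5 = -2/3


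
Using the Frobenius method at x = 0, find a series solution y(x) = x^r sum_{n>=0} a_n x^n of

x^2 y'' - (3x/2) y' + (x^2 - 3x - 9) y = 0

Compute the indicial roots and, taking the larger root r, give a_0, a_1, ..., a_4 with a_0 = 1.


Write in Frobenius form y'' + (p(x)/x) y' + (q(x)/x^2) y = 0:
  p(x) = -3/2,  q(x) = x^2 - 3x - 9.
Indicial equation: r(r-1) + (-3/2) r + (-9) = 0 -> roots r_1 = 9/2, r_2 = -2.
Take r = r_1 = 9/2. Let y(x) = x^r sum_{n>=0} a_n x^n with a_0 = 1.
Substitute y = x^r sum a_n x^n and match x^{r+n}. The recurrence is
  D(n) a_n - 3 a_{n-1} + 1 a_{n-2} = 0,  where D(n) = (r+n)(r+n-1) + (-3/2)(r+n) + (-9).
  a_n = [3 a_{n-1} - 1 a_{n-2}] / D(n).
Since the indicial polynomial factors as (r - r_1)(r - r_2), D(n) = (r_1 + n - r_1)(r_1 + n - r_2) = n(n + 13/2).
Evaluating step by step (a_0 = 1):
  n = 1: D(1) = 1(1 + 13/2) = 15/2; numerator = 3(1) = 3; a_1 = (3)/(15/2) = 2/5
  n = 2: D(2) = 2(2 + 13/2) = 17; numerator = 3(2/5) - 1(1) = 1/5; a_2 = (1/5)/(17) = 1/85
  n = 3: D(3) = 3(3 + 13/2) = 57/2; numerator = 3(1/85) - 1(2/5) = -31/85; a_3 = (-31/85)/(57/2) = -62/4845
  n = 4: D(4) = 4(4 + 13/2) = 42; numerator = 3(-62/4845) - 1(1/85) = -81/1615; a_4 = (-81/1615)/(42) = -27/22610

r = 9/2; a_0 = 1; a_1 = 2/5; a_2 = 1/85; a_3 = -62/4845; a_4 = -27/22610


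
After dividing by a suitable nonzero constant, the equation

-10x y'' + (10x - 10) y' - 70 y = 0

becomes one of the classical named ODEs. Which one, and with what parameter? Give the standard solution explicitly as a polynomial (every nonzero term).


All three coefficients share the factor -10; dividing through by -10 gives  x y'' + (1 - x) y' + 7 y = 0.
This matches the Laguerre equation x y'' + (1 - x) y' + n y = 0 with n = 7; the polynomial solution is L_7(x).
With y = sum_k a_k x^k, matching x^k gives (k+1)k a_{k+1} + (k+1) a_{k+1} - k a_k + n a_k = 0, i.e. (k+1)^2 a_{k+1} = (k - n) a_k = (k - 7) a_k. The right side vanishes at k = 7, so the series terminates at degree 7.
Standard normalization L_n(0) = 1 gives a_0 = 1. Work upward with a_{k+1} = (k - 7) a_k / (k+1)^2:
  a_1 = (0 - 7)(1) / 1^2 = -7/1 = -7
  a_2 = (1 - 7)(-7) / 2^2 = 42/4 = 21/2
  a_3 = (2 - 7)(21/2) / 3^2 = (-105/2)/9 = -35/6
  a_4 = (3 - 7)(-35/6) / 4^2 = (70/3)/16 = 35/24
  a_5 = (4 - 7)(35/24) / 5^2 = (-35/8)/25 = -7/40
  a_6 = (5 - 7)(-7/40) / 6^2 = (7/20)/36 = 7/720
  a_7 = (6 - 7)(7/720) / 7^2 = (-7/720)/49 = -1/5040
Hence L_7(x) = -x^7/5040 + 7 x^6/720 - 7 x^5/40 + 35 x^4/24 - 35 x^3/6 + 21 x^2/2 - 7 x + 1.

L_7(x); series = -x^7/5040 + 7 x^6/720 - 7 x^5/40 + 35 x^4/24 - 35 x^3/6 + 21 x^2/2 - 7 x + 1


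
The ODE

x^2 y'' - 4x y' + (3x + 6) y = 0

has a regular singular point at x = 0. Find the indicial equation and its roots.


Divide by x^2 to reach normal form y'' + P_1(x) y' + P_2(x) y = 0 with P_1(x) = -4/x and P_2(x) = 3/x + 6/x^2.
x = 0 is a singular point because the y'-coefficient -4/x has a pole at x = 0 and the y-coefficient 3/x + 6/x^2 has a pole at x = 0.
It is a regular singular point because x P_1(x) = p(x) = -4 and x^2 P_2(x) = q(x) = 3x + 6 are polynomials, hence analytic at x = 0.
p(0) = -4,  q(0) = 6.
Indicial equation: r(r-1) + p(0) r + q(0) = 0, i.e. r^2 + (p(0) - 1) r + q(0) = 0, i.e. r^2 - 5 r + 6 = 0.
Discriminant: (-5)^2 - 4(6) = 1, so r = (5 ± 1)/2.
Solving: r_1 = 3, r_2 = 2.

indicial: r^2 - 5 r + 6 = 0; roots r_1 = 3, r_2 = 2


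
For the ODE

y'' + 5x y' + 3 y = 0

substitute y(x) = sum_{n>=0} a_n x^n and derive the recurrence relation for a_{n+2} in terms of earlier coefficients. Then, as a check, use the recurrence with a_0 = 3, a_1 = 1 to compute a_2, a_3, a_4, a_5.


Substitute y = sum_n a_n x^n.
y''(x) has coefficient (n+2)(n+1) a_{n+2} at x^n;
5 x y'(x) has coefficient 5 n a_n at x^n (shift);
3 y(x) has coefficient 3 a_n at x^n.
Matching x^n: (n+2)(n+1) a_{n+2} + (5n + 3) a_n = 0.
Thus a_{n+2} = (-5n - 3) / ((n+1)(n+2)) * a_n.

Check with a_0 = 3, a_1 = 1 (apply the recurrence for n = 0, 1, 2, 3): a_0 = 3, a_1 = 1, a_2 = -9/2, a_3 = -4/3, a_4 = 39/8, a_5 = 6/5.

a_(n+2) = (-5n - 3) / ((n+1)(n+2)) * a_n; check: a_0 = 3, a_1 = 1, a_2 = -9/2, a_3 = -4/3, a_4 = 39/8, a_5 = 6/5


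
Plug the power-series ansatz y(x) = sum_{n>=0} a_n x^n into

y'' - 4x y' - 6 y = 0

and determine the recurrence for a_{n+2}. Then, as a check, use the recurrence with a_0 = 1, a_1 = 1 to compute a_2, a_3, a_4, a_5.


Substitute y = sum_n a_n x^n.
y''(x) has coefficient (n+2)(n+1) a_{n+2} at x^n;
-4 x y'(x) has coefficient -4 n a_n at x^n (shift);
-6 y(x) has coefficient -6 a_n at x^n.
Matching x^n: (n+2)(n+1) a_{n+2} + (-4n - 6) a_n = 0.
Thus a_{n+2} = (4n + 6) / ((n+1)(n+2)) * a_n.

Check with a_0 = 1, a_1 = 1 (apply the recurrence for n = 0, 1, 2, 3): a_0 = 1, a_1 = 1, a_2 = 3, a_3 = 5/3, a_4 = 7/2, a_5 = 3/2.

a_(n+2) = (4n + 6) / ((n+1)(n+2)) * a_n; check: a_0 = 1, a_1 = 1, a_2 = 3, a_3 = 5/3, a_4 = 7/2, a_5 = 3/2


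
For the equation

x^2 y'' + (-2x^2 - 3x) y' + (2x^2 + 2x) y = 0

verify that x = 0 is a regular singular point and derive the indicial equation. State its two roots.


Divide by x^2 to reach normal form y'' + P_1(x) y' + P_2(x) y = 0 with P_1(x) = -2 - 3/x and P_2(x) = 2 + 2/x.
x = 0 is a singular point because the y'-coefficient -2 - 3/x has a pole at x = 0 and the y-coefficient 2 + 2/x has a pole at x = 0.
It is a regular singular point because x P_1(x) = p(x) = -2x - 3 and x^2 P_2(x) = q(x) = 2x^2 + 2x are polynomials, hence analytic at x = 0.
p(0) = -3,  q(0) = 0.
Indicial equation: r(r-1) + p(0) r + q(0) = 0, i.e. r^2 + (p(0) - 1) r + q(0) = 0, i.e. r^2 - 4 r = 0.
Discriminant: (-4)^2 - 4(0) = 16, so r = (4 ± 4)/2.
Solving: r_1 = 4, r_2 = 0.

indicial: r^2 - 4 r = 0; roots r_1 = 4, r_2 = 0


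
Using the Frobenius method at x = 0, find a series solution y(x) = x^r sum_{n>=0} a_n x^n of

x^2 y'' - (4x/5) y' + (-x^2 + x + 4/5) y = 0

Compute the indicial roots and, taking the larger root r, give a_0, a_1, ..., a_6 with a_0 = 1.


Write in Frobenius form y'' + (p(x)/x) y' + (q(x)/x^2) y = 0:
  p(x) = -4/5,  q(x) = -x^2 + x + 4/5.
Indicial equation: r(r-1) + (-4/5) r + (4/5) = 0 -> roots r_1 = 1, r_2 = 4/5.
Take r = r_1 = 1. Let y(x) = x^r sum_{n>=0} a_n x^n with a_0 = 1.
Substitute y = x^r sum a_n x^n and match x^{r+n}. The recurrence is
  D(n) a_n + 1 a_{n-1} - 1 a_{n-2} = 0,  where D(n) = (r+n)(r+n-1) + (-4/5)(r+n) + (4/5).
  a_n = [-1 a_{n-1} + 1 a_{n-2}] / D(n).
Since the indicial polynomial factors as (r - r_1)(r - r_2), D(n) = (r_1 + n - r_1)(r_1 + n - r_2) = n(n + 1/5).
Evaluating step by step (a_0 = 1):
  n = 1: D(1) = 1(1 + 1/5) = 6/5; numerator = -1(1) = -1; a_1 = (-1)/(6/5) = -5/6
  n = 2: D(2) = 2(2 + 1/5) = 22/5; numerator = -1(-5/6) + 1(1) = 11/6; a_2 = (11/6)/(22/5) = 5/12
  n = 3: D(3) = 3(3 + 1/5) = 48/5; numerator = -1(5/12) + 1(-5/6) = -5/4; a_3 = (-5/4)/(48/5) = -25/192
  n = 4: D(4) = 4(4 + 1/5) = 84/5; numerator = -1(-25/192) + 1(5/12) = 35/64; a_4 = (35/64)/(84/5) = 25/768
  n = 5: D(5) = 5(5 + 1/5) = 26; numerator = -1(25/768) + 1(-25/192) = -125/768; a_5 = (-125/768)/(26) = -125/19968
  n = 6: D(6) = 6(6 + 1/5) = 186/5; numerator = -1(-125/19968) + 1(25/768) = 775/19968; a_6 = (775/19968)/(186/5) = 125/119808

r = 1; a_0 = 1; a_1 = -5/6; a_2 = 5/12; a_3 = -25/192; a_4 = 25/768; a_5 = -125/19968; a_6 = 125/119808


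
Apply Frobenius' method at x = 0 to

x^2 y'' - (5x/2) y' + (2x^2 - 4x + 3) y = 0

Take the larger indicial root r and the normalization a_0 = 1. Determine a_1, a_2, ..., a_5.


Write in Frobenius form y'' + (p(x)/x) y' + (q(x)/x^2) y = 0:
  p(x) = -5/2,  q(x) = 2x^2 - 4x + 3.
Indicial equation: r(r-1) + (-5/2) r + (3) = 0 -> roots r_1 = 2, r_2 = 3/2.
Take r = r_1 = 2. Let y(x) = x^r sum_{n>=0} a_n x^n with a_0 = 1.
Substitute y = x^r sum a_n x^n and match x^{r+n}. The recurrence is
  D(n) a_n - 4 a_{n-1} + 2 a_{n-2} = 0,  where D(n) = (r+n)(r+n-1) + (-5/2)(r+n) + (3).
  a_n = [4 a_{n-1} - 2 a_{n-2}] / D(n).
Since the indicial polynomial factors as (r - r_1)(r - r_2), D(n) = (r_1 + n - r_1)(r_1 + n - r_2) = n(n + 1/2).
Evaluating step by step (a_0 = 1):
  n = 1: D(1) = 1(1 + 1/2) = 3/2; numerator = 4(1) = 4; a_1 = (4)/(3/2) = 8/3
  n = 2: D(2) = 2(2 + 1/2) = 5; numerator = 4(8/3) - 2(1) = 26/3; a_2 = (26/3)/(5) = 26/15
  n = 3: D(3) = 3(3 + 1/2) = 21/2; numerator = 4(26/15) - 2(8/3) = 8/5; a_3 = (8/5)/(21/2) = 16/105
  n = 4: D(4) = 4(4 + 1/2) = 18; numerator = 4(16/105) - 2(26/15) = -20/7; a_4 = (-20/7)/(18) = -10/63
  n = 5: D(5) = 5(5 + 1/2) = 55/2; numerator = 4(-10/63) - 2(16/105) = -296/315; a_5 = (-296/315)/(55/2) = -592/17325

r = 2; a_0 = 1; a_1 = 8/3; a_2 = 26/15; a_3 = 16/105; a_4 = -10/63; a_5 = -592/17325


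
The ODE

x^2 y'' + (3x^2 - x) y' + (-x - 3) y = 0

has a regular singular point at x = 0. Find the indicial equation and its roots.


Divide by x^2 to reach normal form y'' + P_1(x) y' + P_2(x) y = 0 with P_1(x) = 3 - 1/x and P_2(x) = -1/x - 3/x^2.
x = 0 is a singular point because the y'-coefficient 3 - 1/x has a pole at x = 0 and the y-coefficient -1/x - 3/x^2 has a pole at x = 0.
It is a regular singular point because x P_1(x) = p(x) = 3x - 1 and x^2 P_2(x) = q(x) = -x - 3 are polynomials, hence analytic at x = 0.
p(0) = -1,  q(0) = -3.
Indicial equation: r(r-1) + p(0) r + q(0) = 0, i.e. r^2 + (p(0) - 1) r + q(0) = 0, i.e. r^2 - 2 r - 3 = 0.
Discriminant: (-2)^2 - 4(-3) = 16, so r = (2 ± 4)/2.
Solving: r_1 = 3, r_2 = -1.

indicial: r^2 - 2 r - 3 = 0; roots r_1 = 3, r_2 = -1


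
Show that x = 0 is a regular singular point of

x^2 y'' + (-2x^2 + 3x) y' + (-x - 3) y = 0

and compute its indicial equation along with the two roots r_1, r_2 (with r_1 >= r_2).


Divide by x^2 to reach normal form y'' + P_1(x) y' + P_2(x) y = 0 with P_1(x) = -2 + 3/x and P_2(x) = -1/x - 3/x^2.
x = 0 is a singular point because the y'-coefficient -2 + 3/x has a pole at x = 0 and the y-coefficient -1/x - 3/x^2 has a pole at x = 0.
It is a regular singular point because x P_1(x) = p(x) = 3 - 2x and x^2 P_2(x) = q(x) = -x - 3 are polynomials, hence analytic at x = 0.
p(0) = 3,  q(0) = -3.
Indicial equation: r(r-1) + p(0) r + q(0) = 0, i.e. r^2 + (p(0) - 1) r + q(0) = 0, i.e. r^2 + 2 r - 3 = 0.
Discriminant: (2)^2 - 4(-3) = 16, so r = (-2 ± 4)/2.
Solving: r_1 = 1, r_2 = -3.

indicial: r^2 + 2 r - 3 = 0; roots r_1 = 1, r_2 = -3


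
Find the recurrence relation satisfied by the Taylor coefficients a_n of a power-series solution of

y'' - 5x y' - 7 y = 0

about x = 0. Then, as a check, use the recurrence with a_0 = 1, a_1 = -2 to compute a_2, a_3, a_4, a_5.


Substitute y = sum_n a_n x^n.
y''(x) has coefficient (n+2)(n+1) a_{n+2} at x^n;
-5 x y'(x) has coefficient -5 n a_n at x^n (shift);
-7 y(x) has coefficient -7 a_n at x^n.
Matching x^n: (n+2)(n+1) a_{n+2} + (-5n - 7) a_n = 0.
Thus a_{n+2} = (5n + 7) / ((n+1)(n+2)) * a_n.

Check with a_0 = 1, a_1 = -2 (apply the recurrence for n = 0, 1, 2, 3): a_0 = 1, a_1 = -2, a_2 = 7/2, a_3 = -4, a_4 = 119/24, a_5 = -22/5.

a_(n+2) = (5n + 7) / ((n+1)(n+2)) * a_n; check: a_0 = 1, a_1 = -2, a_2 = 7/2, a_3 = -4, a_4 = 119/24, a_5 = -22/5


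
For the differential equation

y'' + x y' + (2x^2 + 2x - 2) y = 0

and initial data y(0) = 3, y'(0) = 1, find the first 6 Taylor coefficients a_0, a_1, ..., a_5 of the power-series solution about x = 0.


Ansatz: y(x) = sum_{n>=0} a_n x^n, so y'(x) = sum_{n>=1} n a_n x^(n-1) and y''(x) = sum_{n>=2} n(n-1) a_n x^(n-2).
Substitute into P(x) y'' + Q(x) y' + R(x) y = 0 with P(x) = 1, Q(x) = x, R(x) = 2x^2 + 2x - 2, and match powers of x.
Initial conditions: a_0 = 3, a_1 = 1.
Setting the coefficient of each power of x to zero and solving order by order (substituting the coefficients already found):
  x^0: 2 a_2 - 2 a_0 = 0  ->  2 a_2 = 2 a_0 = 6  ->  a_2 = 3
  x^1: 6 a_3 - a_1 + 2 a_0 = 0  ->  6 a_3 = a_1 - 2 a_0 = -5  ->  a_3 = -5/6
  x^2: 12 a_4 + 2 a_1 + 2 a_0 = 0  ->  12 a_4 = -2 a_1 - 2 a_0 = -8  ->  a_4 = -2/3
  x^3: 20 a_5 + a_3 + 2 a_2 + 2 a_1 = 0  ->  20 a_5 = -a_3 - 2 a_2 - 2 a_1 = -43/6  ->  a_5 = -43/120
Truncated series: y(x) = 3 + x + 3 x^2 - (5/6) x^3 - (2/3) x^4 - (43/120) x^5 + O(x^6).

a_0 = 3; a_1 = 1; a_2 = 3; a_3 = -5/6; a_4 = -2/3; a_5 = -43/120


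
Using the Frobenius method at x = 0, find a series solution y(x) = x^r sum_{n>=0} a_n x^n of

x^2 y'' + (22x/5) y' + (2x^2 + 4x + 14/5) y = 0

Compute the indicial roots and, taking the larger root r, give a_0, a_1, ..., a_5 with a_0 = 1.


Write in Frobenius form y'' + (p(x)/x) y' + (q(x)/x^2) y = 0:
  p(x) = 22/5,  q(x) = 2x^2 + 4x + 14/5.
Indicial equation: r(r-1) + (22/5) r + (14/5) = 0 -> roots r_1 = -7/5, r_2 = -2.
Take r = r_1 = -7/5. Let y(x) = x^r sum_{n>=0} a_n x^n with a_0 = 1.
Substitute y = x^r sum a_n x^n and match x^{r+n}. The recurrence is
  D(n) a_n + 4 a_{n-1} + 2 a_{n-2} = 0,  where D(n) = (r+n)(r+n-1) + (22/5)(r+n) + (14/5).
  a_n = [-4 a_{n-1} - 2 a_{n-2}] / D(n).
Since the indicial polynomial factors as (r - r_1)(r - r_2), D(n) = (r_1 + n - r_1)(r_1 + n - r_2) = n(n + 3/5).
Evaluating step by step (a_0 = 1):
  n = 1: D(1) = 1(1 + 3/5) = 8/5; numerator = -4(1) = -4; a_1 = (-4)/(8/5) = -5/2
  n = 2: D(2) = 2(2 + 3/5) = 26/5; numerator = -4(-5/2) - 2(1) = 8; a_2 = (8)/(26/5) = 20/13
  n = 3: D(3) = 3(3 + 3/5) = 54/5; numerator = -4(20/13) - 2(-5/2) = -15/13; a_3 = (-15/13)/(54/5) = -25/234
  n = 4: D(4) = 4(4 + 3/5) = 92/5; numerator = -4(-25/234) - 2(20/13) = -310/117; a_4 = (-310/117)/(92/5) = -775/5382
  n = 5: D(5) = 5(5 + 3/5) = 28; numerator = -4(-775/5382) - 2(-25/234) = 2125/2691; a_5 = (2125/2691)/(28) = 2125/75348

r = -7/5; a_0 = 1; a_1 = -5/2; a_2 = 20/13; a_3 = -25/234; a_4 = -775/5382; a_5 = 2125/75348


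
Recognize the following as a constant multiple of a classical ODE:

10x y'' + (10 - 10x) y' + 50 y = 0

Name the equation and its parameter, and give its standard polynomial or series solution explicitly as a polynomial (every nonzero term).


All three coefficients share the factor 10; dividing through by 10 gives  x y'' + (1 - x) y' + 5 y = 0.
This matches the Laguerre equation x y'' + (1 - x) y' + n y = 0 with n = 5; the polynomial solution is L_5(x).
With y = sum_k a_k x^k, matching x^k gives (k+1)k a_{k+1} + (k+1) a_{k+1} - k a_k + n a_k = 0, i.e. (k+1)^2 a_{k+1} = (k - n) a_k = (k - 5) a_k. The right side vanishes at k = 5, so the series terminates at degree 5.
Standard normalization L_n(0) = 1 gives a_0 = 1. Work upward with a_{k+1} = (k - 5) a_k / (k+1)^2:
  a_1 = (0 - 5)(1) / 1^2 = -5/1 = -5
  a_2 = (1 - 5)(-5) / 2^2 = 20/4 = 5
  a_3 = (2 - 5)(5) / 3^2 = -15/9 = -5/3
  a_4 = (3 - 5)(-5/3) / 4^2 = (10/3)/16 = 5/24
  a_5 = (4 - 5)(5/24) / 5^2 = (-5/24)/25 = -1/120
Hence L_5(x) = -x^5/120 + 5 x^4/24 - 5 x^3/3 + 5 x^2 - 5 x + 1.

L_5(x); series = -x^5/120 + 5 x^4/24 - 5 x^3/3 + 5 x^2 - 5 x + 1


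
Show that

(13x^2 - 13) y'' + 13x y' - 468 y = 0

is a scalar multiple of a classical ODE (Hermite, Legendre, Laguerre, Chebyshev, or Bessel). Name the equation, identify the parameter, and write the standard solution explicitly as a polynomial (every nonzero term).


All three coefficients share the factor -13; dividing through by -13 gives  (1 - x^2) y'' - x y' + 36 y = 0.
This matches the Chebyshev equation (1 - x^2) y'' - x y' + n^2 y = 0 (note the -x y' term, not -2x y') with n^2 = 36, so n = 6; the polynomial solution is T_6(x).
With y = sum_k a_k x^k, matching x^k gives (k+2)(k+1) a_{k+2} = (k^2 - n^2) a_k = (k - 6)(k + 6) a_k. The right side vanishes at k = 6, so the series with the parity of 6 terminates at degree 6.
Standard normalization: leading coefficient of T_n is 2^(n-1), so a_6 = 2^5 = 32. Work downward with a_k = (k+1)(k+2) a_{k+2} / ((k - 6)(k + 6)):
  a_4 = (5)(6)(32) / ((4 - 6)(4 + 6)) = 960/(-20) = -48
  a_2 = (3)(4)(-48) / ((2 - 6)(2 + 6)) = -576/(-32) = 18
  a_0 = (1)(2)(18) / ((0 - 6)(0 + 6)) = 36/(-36) = -1
Hence T_6(x) = 32 x^6 - 48 x^4 + 18 x^2 - 1.

T_6(x); series = 32 x^6 - 48 x^4 + 18 x^2 - 1


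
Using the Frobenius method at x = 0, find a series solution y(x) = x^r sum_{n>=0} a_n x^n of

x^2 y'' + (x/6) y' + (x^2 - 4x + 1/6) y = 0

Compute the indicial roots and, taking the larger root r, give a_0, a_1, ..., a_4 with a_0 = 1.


Write in Frobenius form y'' + (p(x)/x) y' + (q(x)/x^2) y = 0:
  p(x) = 1/6,  q(x) = x^2 - 4x + 1/6.
Indicial equation: r(r-1) + (1/6) r + (1/6) = 0 -> roots r_1 = 1/2, r_2 = 1/3.
Take r = r_1 = 1/2. Let y(x) = x^r sum_{n>=0} a_n x^n with a_0 = 1.
Substitute y = x^r sum a_n x^n and match x^{r+n}. The recurrence is
  D(n) a_n - 4 a_{n-1} + 1 a_{n-2} = 0,  where D(n) = (r+n)(r+n-1) + (1/6)(r+n) + (1/6).
  a_n = [4 a_{n-1} - 1 a_{n-2}] / D(n).
Since the indicial polynomial factors as (r - r_1)(r - r_2), D(n) = (r_1 + n - r_1)(r_1 + n - r_2) = n(n + 1/6).
Evaluating step by step (a_0 = 1):
  n = 1: D(1) = 1(1 + 1/6) = 7/6; numerator = 4(1) = 4; a_1 = (4)/(7/6) = 24/7
  n = 2: D(2) = 2(2 + 1/6) = 13/3; numerator = 4(24/7) - 1(1) = 89/7; a_2 = (89/7)/(13/3) = 267/91
  n = 3: D(3) = 3(3 + 1/6) = 19/2; numerator = 4(267/91) - 1(24/7) = 108/13; a_3 = (108/13)/(19/2) = 216/247
  n = 4: D(4) = 4(4 + 1/6) = 50/3; numerator = 4(216/247) - 1(267/91) = 75/133; a_4 = (75/133)/(50/3) = 9/266

r = 1/2; a_0 = 1; a_1 = 24/7; a_2 = 267/91; a_3 = 216/247; a_4 = 9/266


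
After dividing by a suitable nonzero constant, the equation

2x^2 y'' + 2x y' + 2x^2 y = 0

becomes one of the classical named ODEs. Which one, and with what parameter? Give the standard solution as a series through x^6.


All three coefficients share the factor 2; dividing through by 2 gives  x^2 y'' + x y' + x^2 y = 0.
This matches the Bessel equation x^2 y'' + x y' + (x^2 - nu^2) y = 0 with nu^2 = 0, so nu = 0; the solution bounded at x = 0 is J_0(x).
Frobenius at x = 0: indicial roots ±nu; for r = nu the recurrence k(k + 2nu) c_k = -c_{k-2} gives the standard series J_nu(x) = sum_{k>=0} (-1)^k / (k! (k+nu)!) (x/2)^(2k+nu). Evaluate the first 4 terms:
  k = 0: (-1)^0 / (0! * 0! * 2^0) x^0 = 1/(1*1*1) x^0 = (1) x^0
  k = 1: (-1)^1 / (1! * 1! * 2^2) x^2 = -1/(1*1*4) x^2 = (-1/4) x^2
  k = 2: (-1)^2 / (2! * 2! * 2^4) x^4 = 1/(2*2*16) x^4 = (1/64) x^4
  k = 3: (-1)^3 / (3! * 3! * 2^6) x^6 = -1/(6*6*64) x^6 = (-1/2304) x^6
Hence J_0(x) = -x^6/2304 + x^4/64 - x^2/4 + 1 + ....

J_0(x); series = -x^6/2304 + x^4/64 - x^2/4 + 1


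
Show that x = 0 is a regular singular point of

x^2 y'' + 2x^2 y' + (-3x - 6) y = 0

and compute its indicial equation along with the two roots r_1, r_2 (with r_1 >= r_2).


Divide by x^2 to reach normal form y'' + P_1(x) y' + P_2(x) y = 0 with P_1(x) = 2 and P_2(x) = -3/x - 6/x^2.
x = 0 is a singular point because the y-coefficient -3/x - 6/x^2 has a pole at x = 0.
It is a regular singular point because x P_1(x) = p(x) = 2x and x^2 P_2(x) = q(x) = -3x - 6 are polynomials, hence analytic at x = 0.
p(0) = 0,  q(0) = -6.
Indicial equation: r(r-1) + p(0) r + q(0) = 0, i.e. r^2 + (p(0) - 1) r + q(0) = 0, i.e. r^2 - 1 r - 6 = 0.
Discriminant: (-1)^2 - 4(-6) = 25, so r = (1 ± 5)/2.
Solving: r_1 = 3, r_2 = -2.

indicial: r^2 - 1 r - 6 = 0; roots r_1 = 3, r_2 = -2


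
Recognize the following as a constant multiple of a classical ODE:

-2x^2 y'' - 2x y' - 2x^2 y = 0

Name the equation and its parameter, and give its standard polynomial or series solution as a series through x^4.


All three coefficients share the factor -2; dividing through by -2 gives  x^2 y'' + x y' + x^2 y = 0.
This matches the Bessel equation x^2 y'' + x y' + (x^2 - nu^2) y = 0 with nu^2 = 0, so nu = 0; the solution bounded at x = 0 is J_0(x).
Frobenius at x = 0: indicial roots ±nu; for r = nu the recurrence k(k + 2nu) c_k = -c_{k-2} gives the standard series J_nu(x) = sum_{k>=0} (-1)^k / (k! (k+nu)!) (x/2)^(2k+nu). Evaluate the first 3 terms:
  k = 0: (-1)^0 / (0! * 0! * 2^0) x^0 = 1/(1*1*1) x^0 = (1) x^0
  k = 1: (-1)^1 / (1! * 1! * 2^2) x^2 = -1/(1*1*4) x^2 = (-1/4) x^2
  k = 2: (-1)^2 / (2! * 2! * 2^4) x^4 = 1/(2*2*16) x^4 = (1/64) x^4
Hence J_0(x) = x^4/64 - x^2/4 + 1 + ....

J_0(x); series = x^4/64 - x^2/4 + 1


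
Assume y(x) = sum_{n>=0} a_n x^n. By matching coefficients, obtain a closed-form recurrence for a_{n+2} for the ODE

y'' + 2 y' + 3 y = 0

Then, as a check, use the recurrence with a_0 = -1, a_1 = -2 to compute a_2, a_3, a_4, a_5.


Substitute y = sum_n a_n x^n.
y''(x) has coefficient (n+2)(n+1) a_{n+2} at x^n;
2 y'(x) has coefficient 2 (n+1) a_{n+1} at x^n;
3 y(x) has coefficient 3 a_n at x^n.
Matching x^n: (n+2)(n+1) a_{n+2} + 2 (n+1) a_{n+1} + 3 a_n = 0.
Thus a_{n+2} = [-2 (n+1) a_{n+1} - 3 a_n] / ((n+1)(n+2)).

Check with a_0 = -1, a_1 = -2 (apply the recurrence for n = 0, 1, 2, 3): a_0 = -1, a_1 = -2, a_2 = 7/2, a_3 = -4/3, a_4 = -5/24, a_5 = 17/60.

a_(n+2) = [-2 (n+1) a_(n+1) - 3 a_n] / ((n+1)(n+2)); check: a_0 = -1, a_1 = -2, a_2 = 7/2, a_3 = -4/3, a_4 = -5/24, a_5 = 17/60


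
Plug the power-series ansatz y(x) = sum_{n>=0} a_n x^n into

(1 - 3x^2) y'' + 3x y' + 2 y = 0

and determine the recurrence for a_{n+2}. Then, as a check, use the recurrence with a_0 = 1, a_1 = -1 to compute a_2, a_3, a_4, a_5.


Substitute y = sum_n a_n x^n.
(1 - 3 x^2) y'' contributes (n+2)(n+1) a_{n+2} - 3 n(n-1) a_n at x^n.
3 x y'(x) contributes 3 n a_n at x^n.
2 y(x) contributes 2 a_n at x^n.
Matching x^n: (n+2)(n+1) a_{n+2} + (-3 n(n-1) + 3 n + 2) a_n = 0.
Thus a_{n+2} = (3 n(n-1) - 3 n - 2) / ((n+1)(n+2)) * a_n.

Check with a_0 = 1, a_1 = -1 (apply the recurrence for n = 0, 1, 2, 3): a_0 = 1, a_1 = -1, a_2 = -1, a_3 = 5/6, a_4 = 1/6, a_5 = 7/24.

a_(n+2) = (3 n(n-1) - 3 n - 2) / ((n+1)(n+2)) * a_n; check: a_0 = 1, a_1 = -1, a_2 = -1, a_3 = 5/6, a_4 = 1/6, a_5 = 7/24


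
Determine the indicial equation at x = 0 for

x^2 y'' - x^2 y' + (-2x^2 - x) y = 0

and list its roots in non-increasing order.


Divide by x^2 to reach normal form y'' + P_1(x) y' + P_2(x) y = 0 with P_1(x) = -1 and P_2(x) = -2 - 1/x.
x = 0 is a singular point because the y-coefficient -2 - 1/x has a pole at x = 0.
It is a regular singular point because x P_1(x) = p(x) = -x and x^2 P_2(x) = q(x) = -2x^2 - x are polynomials, hence analytic at x = 0.
p(0) = 0,  q(0) = 0.
Indicial equation: r(r-1) + p(0) r + q(0) = 0, i.e. r^2 + (p(0) - 1) r + q(0) = 0, i.e. r^2 - 1 r = 0.
Discriminant: (-1)^2 - 4(0) = 1, so r = (1 ± 1)/2.
Solving: r_1 = 1, r_2 = 0.

indicial: r^2 - 1 r = 0; roots r_1 = 1, r_2 = 0


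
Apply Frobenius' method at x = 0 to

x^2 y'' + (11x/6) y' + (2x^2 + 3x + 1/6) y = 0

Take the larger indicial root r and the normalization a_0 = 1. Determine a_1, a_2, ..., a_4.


Write in Frobenius form y'' + (p(x)/x) y' + (q(x)/x^2) y = 0:
  p(x) = 11/6,  q(x) = 2x^2 + 3x + 1/6.
Indicial equation: r(r-1) + (11/6) r + (1/6) = 0 -> roots r_1 = -1/3, r_2 = -1/2.
Take r = r_1 = -1/3. Let y(x) = x^r sum_{n>=0} a_n x^n with a_0 = 1.
Substitute y = x^r sum a_n x^n and match x^{r+n}. The recurrence is
  D(n) a_n + 3 a_{n-1} + 2 a_{n-2} = 0,  where D(n) = (r+n)(r+n-1) + (11/6)(r+n) + (1/6).
  a_n = [-3 a_{n-1} - 2 a_{n-2}] / D(n).
Since the indicial polynomial factors as (r - r_1)(r - r_2), D(n) = (r_1 + n - r_1)(r_1 + n - r_2) = n(n + 1/6).
Evaluating step by step (a_0 = 1):
  n = 1: D(1) = 1(1 + 1/6) = 7/6; numerator = -3(1) = -3; a_1 = (-3)/(7/6) = -18/7
  n = 2: D(2) = 2(2 + 1/6) = 13/3; numerator = -3(-18/7) - 2(1) = 40/7; a_2 = (40/7)/(13/3) = 120/91
  n = 3: D(3) = 3(3 + 1/6) = 19/2; numerator = -3(120/91) - 2(-18/7) = 108/91; a_3 = (108/91)/(19/2) = 216/1729
  n = 4: D(4) = 4(4 + 1/6) = 50/3; numerator = -3(216/1729) - 2(120/91) = -744/247; a_4 = (-744/247)/(50/3) = -1116/6175

r = -1/3; a_0 = 1; a_1 = -18/7; a_2 = 120/91; a_3 = 216/1729; a_4 = -1116/6175


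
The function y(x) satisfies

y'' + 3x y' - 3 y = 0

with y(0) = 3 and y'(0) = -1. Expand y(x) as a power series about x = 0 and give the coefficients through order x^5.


Ansatz: y(x) = sum_{n>=0} a_n x^n, so y'(x) = sum_{n>=1} n a_n x^(n-1) and y''(x) = sum_{n>=2} n(n-1) a_n x^(n-2).
Substitute into P(x) y'' + Q(x) y' + R(x) y = 0 with P(x) = 1, Q(x) = 3x, R(x) = -3, and match powers of x.
Initial conditions: a_0 = 3, a_1 = -1.
Setting the coefficient of each power of x to zero and solving order by order (substituting the coefficients already found):
  x^0: 2 a_2 - 3 a_0 = 0  ->  2 a_2 = 3 a_0 = 9  ->  a_2 = 9/2
  x^1: 6 a_3 = 0  ->  a_3 = 0
  x^2: 12 a_4 + 3 a_2 = 0  ->  12 a_4 = -3 a_2 = -27/2  ->  a_4 = -9/8
  x^3: 20 a_5 + 6 a_3 = 0  ->  20 a_5 = -6 a_3 = 0  ->  a_5 = 0
Truncated series: y(x) = 3 - x + (9/2) x^2 - (9/8) x^4 + O(x^6).

a_0 = 3; a_1 = -1; a_2 = 9/2; a_3 = 0; a_4 = -9/8; a_5 = 0


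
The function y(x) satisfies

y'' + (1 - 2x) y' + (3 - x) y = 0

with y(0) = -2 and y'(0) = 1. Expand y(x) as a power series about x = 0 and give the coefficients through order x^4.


Ansatz: y(x) = sum_{n>=0} a_n x^n, so y'(x) = sum_{n>=1} n a_n x^(n-1) and y''(x) = sum_{n>=2} n(n-1) a_n x^(n-2).
Substitute into P(x) y'' + Q(x) y' + R(x) y = 0 with P(x) = 1, Q(x) = 1 - 2x, R(x) = 3 - x, and match powers of x.
Initial conditions: a_0 = -2, a_1 = 1.
Setting the coefficient of each power of x to zero and solving order by order (substituting the coefficients already found):
  x^0: 2 a_2 + a_1 + 3 a_0 = 0  ->  2 a_2 = -a_1 - 3 a_0 = 5  ->  a_2 = 5/2
  x^1: 6 a_3 + 2 a_2 + a_1 - a_0 = 0  ->  6 a_3 = -2 a_2 - a_1 + a_0 = -8  ->  a_3 = -4/3
  x^2: 12 a_4 + 3 a_3 - a_2 - a_1 = 0  ->  12 a_4 = -3 a_3 + a_2 + a_1 = 15/2  ->  a_4 = 5/8
Truncated series: y(x) = -2 + x + (5/2) x^2 - (4/3) x^3 + (5/8) x^4 + O(x^5).

a_0 = -2; a_1 = 1; a_2 = 5/2; a_3 = -4/3; a_4 = 5/8


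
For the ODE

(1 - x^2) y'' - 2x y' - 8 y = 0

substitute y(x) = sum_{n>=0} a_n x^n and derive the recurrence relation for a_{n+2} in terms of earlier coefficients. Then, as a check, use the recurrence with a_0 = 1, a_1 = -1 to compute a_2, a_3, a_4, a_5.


Substitute y = sum_n a_n x^n.
(1 - 1 x^2) y'' contributes (n+2)(n+1) a_{n+2} - n(n-1) a_n at x^n.
-2 x y'(x) contributes -2 n a_n at x^n.
-8 y(x) contributes -8 a_n at x^n.
Matching x^n: (n+2)(n+1) a_{n+2} + (-n(n-1) - 2 n - 8) a_n = 0.
Thus a_{n+2} = (n(n-1) + 2 n + 8) / ((n+1)(n+2)) * a_n.

Check with a_0 = 1, a_1 = -1 (apply the recurrence for n = 0, 1, 2, 3): a_0 = 1, a_1 = -1, a_2 = 4, a_3 = -5/3, a_4 = 14/3, a_5 = -5/3.

a_(n+2) = (n(n-1) + 2 n + 8) / ((n+1)(n+2)) * a_n; check: a_0 = 1, a_1 = -1, a_2 = 4, a_3 = -5/3, a_4 = 14/3, a_5 = -5/3


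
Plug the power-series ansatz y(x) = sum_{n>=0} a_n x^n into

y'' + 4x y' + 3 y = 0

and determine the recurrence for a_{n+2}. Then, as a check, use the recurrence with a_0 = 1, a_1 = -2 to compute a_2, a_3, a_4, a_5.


Substitute y = sum_n a_n x^n.
y''(x) has coefficient (n+2)(n+1) a_{n+2} at x^n;
4 x y'(x) has coefficient 4 n a_n at x^n (shift);
3 y(x) has coefficient 3 a_n at x^n.
Matching x^n: (n+2)(n+1) a_{n+2} + (4n + 3) a_n = 0.
Thus a_{n+2} = (-4n - 3) / ((n+1)(n+2)) * a_n.

Check with a_0 = 1, a_1 = -2 (apply the recurrence for n = 0, 1, 2, 3): a_0 = 1, a_1 = -2, a_2 = -3/2, a_3 = 7/3, a_4 = 11/8, a_5 = -7/4.

a_(n+2) = (-4n - 3) / ((n+1)(n+2)) * a_n; check: a_0 = 1, a_1 = -2, a_2 = -3/2, a_3 = 7/3, a_4 = 11/8, a_5 = -7/4


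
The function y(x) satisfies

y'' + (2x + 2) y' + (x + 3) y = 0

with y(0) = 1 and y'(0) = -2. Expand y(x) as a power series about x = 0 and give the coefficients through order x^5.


Ansatz: y(x) = sum_{n>=0} a_n x^n, so y'(x) = sum_{n>=1} n a_n x^(n-1) and y''(x) = sum_{n>=2} n(n-1) a_n x^(n-2).
Substitute into P(x) y'' + Q(x) y' + R(x) y = 0 with P(x) = 1, Q(x) = 2x + 2, R(x) = x + 3, and match powers of x.
Initial conditions: a_0 = 1, a_1 = -2.
Setting the coefficient of each power of x to zero and solving order by order (substituting the coefficients already found):
  x^0: 2 a_2 + 2 a_1 + 3 a_0 = 0  ->  2 a_2 = -2 a_1 - 3 a_0 = 1  ->  a_2 = 1/2
  x^1: 6 a_3 + 4 a_2 + 5 a_1 + a_0 = 0  ->  6 a_3 = -4 a_2 - 5 a_1 - a_0 = 7  ->  a_3 = 7/6
  x^2: 12 a_4 + 6 a_3 + 7 a_2 + a_1 = 0  ->  12 a_4 = -6 a_3 - 7 a_2 - a_1 = -17/2  ->  a_4 = -17/24
  x^3: 20 a_5 + 8 a_4 + 9 a_3 + a_2 = 0  ->  20 a_5 = -8 a_4 - 9 a_3 - a_2 = -16/3  ->  a_5 = -4/15
Truncated series: y(x) = 1 - 2 x + (1/2) x^2 + (7/6) x^3 - (17/24) x^4 - (4/15) x^5 + O(x^6).

a_0 = 1; a_1 = -2; a_2 = 1/2; a_3 = 7/6; a_4 = -17/24; a_5 = -4/15
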